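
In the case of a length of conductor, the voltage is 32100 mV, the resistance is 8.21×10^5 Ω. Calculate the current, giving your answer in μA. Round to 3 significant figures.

From Ohm's law: I = V/R.
V = 32100 mV = 32.10 V; R = 8.21×10^5 Ω.
I = 3.910×10^-5 A
3.910×10^-5 A × (1 μA / 1.000×10^-6 A) = 39.10 μA

39.1 μA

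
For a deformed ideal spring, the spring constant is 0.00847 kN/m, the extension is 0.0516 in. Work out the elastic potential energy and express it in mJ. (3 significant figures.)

U is given directly by: U = ½kx².
k = 0.00847 kN/m = 8.470 N/m; x = 0.0516 in = 0.001311 m.
U = 7.275×10^-6 J
7.275×10^-6 J × (1 mJ / 0.001000 J) = 0.007275 mJ

0.00727 mJ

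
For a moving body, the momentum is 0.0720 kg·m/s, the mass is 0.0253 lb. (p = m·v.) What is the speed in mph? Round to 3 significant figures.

14.0 mph

Rearranging: v = p/m.
p = 0.0720 kg·m/s; m = 0.0253 lb = 0.01148 kg.
v = 6.274 m/s
6.274 m/s × (1 mph / 0.4470 m/s) = 14.03 mph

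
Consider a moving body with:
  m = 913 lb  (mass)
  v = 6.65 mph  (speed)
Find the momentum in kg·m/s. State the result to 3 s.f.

p is given directly by: p = mv.
m = 913 lb = 414.1 kg; v = 6.65 mph = 2.973 m/s.
p = 1231 kg·m/s  (the unit combination reduces to kg·m/s = kg·m/s)

1230 kg·m/s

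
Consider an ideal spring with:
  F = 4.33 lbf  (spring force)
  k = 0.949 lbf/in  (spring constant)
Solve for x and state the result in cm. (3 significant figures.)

11.6 cm

Rearranging F = k·x for x: x = F/k.
F = 4.33 lbf = 19.26 N; k = 0.949 lbf/in = 166.2 N/m.
x = 0.1159 m
0.1159 m × (1 cm / 0.01000 m) = 11.59 cm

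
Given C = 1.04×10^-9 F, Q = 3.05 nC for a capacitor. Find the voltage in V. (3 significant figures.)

Rearranging: V = Q/C.
C = 1.04×10^-9 F; Q = 3.05 nC = 3.050×10^-9 C.
V = 2.933 V

2.93 V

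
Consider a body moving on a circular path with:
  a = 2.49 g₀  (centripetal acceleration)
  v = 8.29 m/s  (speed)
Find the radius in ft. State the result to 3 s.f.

9.23 ft

Solving a = v²/r for r: r = v²/a.
a = 2.49 g₀ = 24.42 m/s²; v = 8.29 m/s.
r = 2.814 m
2.814 m × (1 ft / 0.3048 m) = 9.234 ft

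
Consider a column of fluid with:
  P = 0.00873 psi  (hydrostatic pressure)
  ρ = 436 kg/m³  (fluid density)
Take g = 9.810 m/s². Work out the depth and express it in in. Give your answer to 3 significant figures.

0.554 in

Rearranging: h = P/(ρ·g).
P = 0.00873 psi = 60.19 Pa; ρ = 436 kg/m³; g = 9.810 m/s².
h = 0.01407 m
0.01407 m × (1 in / 0.02540 m) = 0.5540 in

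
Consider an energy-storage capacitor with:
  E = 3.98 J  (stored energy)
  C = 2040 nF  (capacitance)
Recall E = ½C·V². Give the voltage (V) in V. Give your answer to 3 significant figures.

1980 V

Rearranging: V = √(2E/C).
E = 3.98 J; C = 2040 nF = 2.040×10^-6 F.
V = 1975 V  (the unit combination reduces to kg·m²/(A·s³) = V)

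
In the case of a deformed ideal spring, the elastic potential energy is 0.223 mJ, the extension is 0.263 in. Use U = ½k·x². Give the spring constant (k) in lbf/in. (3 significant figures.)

Rearranging: k = 2U/x².
U = 0.223 mJ = 2.230×10^-4 J; x = 0.263 in = 0.006680 m.
k = 9.994 N/m
9.994 N/m × (1 lbf/in / 175.1 N/m) = 0.05707 lbf/in

0.0571 lbf/in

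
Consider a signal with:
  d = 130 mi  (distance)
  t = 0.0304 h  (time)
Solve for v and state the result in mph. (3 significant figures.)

4280 mph

v is given directly by: v = d/t.
d = 130 mi = 2.092×10^5 m; t = 0.0304 h = 109.4 s.
v = 1912 m/s
1912 m/s × (1 mph / 0.4470 m/s) = 4276 mph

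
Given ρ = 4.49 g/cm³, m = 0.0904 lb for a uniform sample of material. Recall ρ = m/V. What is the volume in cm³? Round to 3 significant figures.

Rearranging: V = m/ρ.
ρ = 4.49 g/cm³ = 4490 kg/m³; m = 0.0904 lb = 0.04100 kg.
V = 9.132×10^-6 m³
9.132×10^-6 m³ × (1 cm³ / 1.000×10^-6 m³) = 9.132 cm³

9.13 cm³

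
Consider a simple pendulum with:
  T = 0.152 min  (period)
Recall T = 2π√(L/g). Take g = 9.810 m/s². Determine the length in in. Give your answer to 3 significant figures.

Rearranging: L = g·(T/2π)².
T = 0.152 min = 9.120 s; g = 9.810 m/s².
L = 20.67 m
20.67 m × (1 in / 0.02540 m) = 813.7 in

814 in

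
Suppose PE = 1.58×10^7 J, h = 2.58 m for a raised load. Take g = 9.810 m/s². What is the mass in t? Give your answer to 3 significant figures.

624 t

Rearranging PE = m·g·h for m: m = PE/(g·h).
PE = 1.58×10^7 J; h = 2.58 m; g = 9.810 m/s².
m = 6.243×10^5 kg
6.243×10^5 kg × (1 t / 1000 kg) = 624.3 t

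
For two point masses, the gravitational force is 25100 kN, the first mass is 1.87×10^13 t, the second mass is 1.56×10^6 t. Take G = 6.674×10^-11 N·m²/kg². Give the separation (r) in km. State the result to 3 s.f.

8.81 km

From Newton's law of gravitation: r = √(G·m₁m₂/F).
F = 25100 kN = 2.510×10^7 N; m₁ = 1.87×10^13 t = 1.870×10^16 kg; m₂ = 1.56×10^6 t = 1.560×10^9 kg; G = 6.674×10^-11 N·m²/kg².
r = 8807 m
8807 m × (1 km / 1000 m) = 8.807 km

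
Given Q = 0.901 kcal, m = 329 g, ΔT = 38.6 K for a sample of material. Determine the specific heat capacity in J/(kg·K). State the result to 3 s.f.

Rearranging: c = Q/(m·ΔT).
Q = 0.901 kcal = 3770 J; m = 329 g = 0.3290 kg; ΔT = 38.6 K.
c = 296.8 J/(kg·K)

297 J/(kg·K)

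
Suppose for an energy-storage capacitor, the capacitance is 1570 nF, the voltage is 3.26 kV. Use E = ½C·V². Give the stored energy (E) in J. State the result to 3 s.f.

E is given directly by: E = ½CV².
C = 1570 nF = 1.570×10^-6 F; V = 3.26 kV = 3260 V.
E = 8.343 J

8.34 J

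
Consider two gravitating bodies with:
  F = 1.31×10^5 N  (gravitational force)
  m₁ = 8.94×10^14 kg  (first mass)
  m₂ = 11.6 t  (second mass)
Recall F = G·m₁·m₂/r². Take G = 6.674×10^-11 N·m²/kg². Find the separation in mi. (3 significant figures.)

Rearranging: r = √(G·m₁m₂/F).
F = 1.31×10^5 N; m₁ = 8.94×10^14 kg; m₂ = 11.6 t = 11600 kg; G = 6.674×10^-11 N·m²/kg².
r = 72.69 m
72.69 m × (1 mi / 1609 m) = 0.04517 mi

0.0452 mi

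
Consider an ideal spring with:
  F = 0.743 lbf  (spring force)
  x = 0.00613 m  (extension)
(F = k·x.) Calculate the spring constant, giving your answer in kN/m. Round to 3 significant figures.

0.539 kN/m

From Hooke's law: k = F/x.
F = 0.743 lbf = 3.305 N; x = 0.00613 m.
k = 539.2 N/m
539.2 N/m × (1 kN/m / 1000 N/m) = 0.5392 kN/m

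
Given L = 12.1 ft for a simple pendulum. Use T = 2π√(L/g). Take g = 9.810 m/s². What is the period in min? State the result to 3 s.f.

T is given directly by: T = 2π√(L/g).
L = 12.1 ft = 3.688 m; g = 9.810 m/s².
T = 3.853 s
3.853 s × (1 min / 60.00 s) = 0.06421 min

0.0642 min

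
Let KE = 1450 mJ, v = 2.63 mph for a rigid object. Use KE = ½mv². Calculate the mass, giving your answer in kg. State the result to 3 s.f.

2.10 kg

Rearranging KE = ½mv² for m: m = 2·KE/v².
KE = 1450 mJ = 1.450 J; v = 2.63 mph = 1.176 m/s.
m = 2.098 kg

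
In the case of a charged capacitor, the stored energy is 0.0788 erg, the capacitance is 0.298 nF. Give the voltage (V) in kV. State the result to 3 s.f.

0.00727 kV

Rearranging: V = √(2E/C).
E = 0.0788 erg = 7.880×10^-9 J; C = 0.298 nF = 2.980×10^-10 F.
V = 7.272 V
7.272 V × (1 kV / 1000 V) = 0.007272 kV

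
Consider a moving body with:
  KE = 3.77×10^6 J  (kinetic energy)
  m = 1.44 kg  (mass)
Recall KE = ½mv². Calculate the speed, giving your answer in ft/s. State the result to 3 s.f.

7510 ft/s

Solving KE = ½mv² for v: v = √(2·KE/m).
KE = 3.77×10^6 J; m = 1.44 kg.
v = 2288 m/s
2288 m/s × (1 ft/s / 0.3048 m/s) = 7507 ft/s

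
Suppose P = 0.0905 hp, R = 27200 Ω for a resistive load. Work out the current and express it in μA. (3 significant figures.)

49800 μA

Rearranging P = I²R for I: I = √(P/R).
P = 0.0905 hp = 67.49 W; R = 27200 Ω.
I = 0.04981 A
0.04981 A × (1 μA / 1.000×10^-6 A) = 49811 μA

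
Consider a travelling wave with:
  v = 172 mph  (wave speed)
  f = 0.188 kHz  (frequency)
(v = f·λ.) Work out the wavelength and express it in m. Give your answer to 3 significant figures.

Solving v = f·λ for λ: λ = v/f.
v = 172 mph = 76.89 m/s; f = 0.188 kHz = 188.0 Hz.
λ = 0.4090 m

0.409 m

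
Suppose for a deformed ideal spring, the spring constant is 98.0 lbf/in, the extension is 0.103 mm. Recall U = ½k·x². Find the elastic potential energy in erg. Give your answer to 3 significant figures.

910 erg

Directly: U = ½kx².
k = 98.0 lbf/in = 17162 N/m; x = 0.103 mm = 1.030×10^-4 m.
U = 9.104×10^-5 J
9.104×10^-5 J × (1 erg / 1.000×10^-7 J) = 910.4 erg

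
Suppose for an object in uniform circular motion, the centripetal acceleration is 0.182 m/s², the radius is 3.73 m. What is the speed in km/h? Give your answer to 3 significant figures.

Rearranging a = v²/r for v: v = √(a·r).
a = 0.182 m/s²; r = 3.73 m.
v = 0.8239 m/s
0.8239 m/s × (1 km/h / 0.2778 m/s) = 2.966 km/h

2.97 km/h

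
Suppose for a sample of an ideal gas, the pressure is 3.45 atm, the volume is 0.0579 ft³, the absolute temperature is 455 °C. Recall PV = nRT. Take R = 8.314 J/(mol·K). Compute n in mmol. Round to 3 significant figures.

94.7 mmol

Rearranging PV = nRT for n: n = PV/(RT).
P = 3.45 atm = 3.496×10^5 Pa; V = 0.0579 ft³ = 0.001640 m³; T = 455 °C = 728.1 K; R = 8.314 J/(mol·K).
n = 0.09467 mol
0.09467 mol × (1 mmol / 0.001000 mol) = 94.67 mmol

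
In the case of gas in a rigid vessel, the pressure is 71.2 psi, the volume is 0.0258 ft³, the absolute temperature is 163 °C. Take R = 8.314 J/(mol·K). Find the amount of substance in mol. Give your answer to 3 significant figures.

From the ideal-gas law: n = PV/(RT).
P = 71.2 psi = 4.909×10^5 Pa; V = 0.0258 ft³ = 7.306×10^-4 m³; T = 163 °C = 436.1 K; R = 8.314 J/(mol·K).
n = 0.09890 mol

0.0989 mol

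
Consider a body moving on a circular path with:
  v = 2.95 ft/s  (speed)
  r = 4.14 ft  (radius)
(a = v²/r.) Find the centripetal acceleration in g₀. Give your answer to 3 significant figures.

0.0653 g₀

Directly: a = v²/r.
v = 2.95 ft/s = 0.8992 m/s; r = 4.14 ft = 1.262 m.
a = 0.6407 m/s²
0.6407 m/s² × (1 g₀ / 9.807 m/s²) = 0.06533 g₀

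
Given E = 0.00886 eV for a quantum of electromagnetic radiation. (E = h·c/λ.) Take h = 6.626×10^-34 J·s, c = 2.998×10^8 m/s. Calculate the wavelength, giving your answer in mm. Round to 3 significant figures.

Solving E = h·c/λ for λ: λ = hc/E.
E = 0.00886 eV = 1.420×10^-21 J; h = 6.626×10^-34 J·s; c = 2.998×10^8 m/s.
λ = 1.399×10^-4 m
1.399×10^-4 m × (1 mm / 0.001000 m) = 0.1399 mm

0.140 mm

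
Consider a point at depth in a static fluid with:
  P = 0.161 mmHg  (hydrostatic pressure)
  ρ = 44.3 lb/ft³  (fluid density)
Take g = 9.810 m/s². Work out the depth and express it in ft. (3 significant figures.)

Rearranging: h = P/(ρ·g).
P = 0.161 mmHg = 21.46 Pa; ρ = 44.3 lb/ft³ = 709.6 kg/m³; g = 9.810 m/s².
h = 0.003083 m
0.003083 m × (1 ft / 0.3048 m) = 0.01012 ft

0.0101 ft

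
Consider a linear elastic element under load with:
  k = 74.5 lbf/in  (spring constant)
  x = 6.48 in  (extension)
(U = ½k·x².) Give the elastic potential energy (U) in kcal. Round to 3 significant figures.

0.0422 kcal

Directly: U = ½kx².
k = 74.5 lbf/in = 13047 N/m; x = 6.48 in = 0.1646 m.
U = 176.7 J  (the unit combination reduces to kg·m²/s² = J)
176.7 J × (1 kcal / 4184 J) = 0.04224 kcal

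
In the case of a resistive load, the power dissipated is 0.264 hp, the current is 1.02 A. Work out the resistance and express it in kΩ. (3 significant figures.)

0.189 kΩ

Rearranging P = I²R for R: R = P/I².
P = 0.264 hp = 196.9 W; I = 1.02 A.
R = 189.2 Ω
189.2 Ω × (1 kΩ / 1000 Ω) = 0.1892 kΩ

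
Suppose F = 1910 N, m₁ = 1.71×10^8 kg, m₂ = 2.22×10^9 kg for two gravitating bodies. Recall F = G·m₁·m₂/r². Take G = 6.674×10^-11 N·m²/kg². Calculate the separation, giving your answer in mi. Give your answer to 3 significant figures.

0.0716 mi

Rearranging: r = √(G·m₁m₂/F).
F = 1910 N; m₁ = 1.71×10^8 kg; m₂ = 2.22×10^9 kg; G = 6.674×10^-11 N·m²/kg².
r = 115.2 m
115.2 m × (1 mi / 1609 m) = 0.07157 mi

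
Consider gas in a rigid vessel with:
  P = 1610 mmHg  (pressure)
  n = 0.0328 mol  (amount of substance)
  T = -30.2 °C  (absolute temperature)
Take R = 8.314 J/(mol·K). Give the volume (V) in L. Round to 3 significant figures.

Solving PV = nRT for V: V = nRT/P.
P = 1610 mmHg = 2.146×10^5 Pa; n = 0.0328 mol; T = -30.2 °C = 242.9 K; R = 8.314 J/(mol·K).
V = 3.087×10^-4 m³
3.087×10^-4 m³ × (1 L / 0.001000 m³) = 0.3087 L

0.309 L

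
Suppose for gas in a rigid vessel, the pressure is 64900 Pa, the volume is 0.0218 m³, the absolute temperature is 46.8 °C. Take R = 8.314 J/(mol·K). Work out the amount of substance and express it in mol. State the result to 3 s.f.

From the ideal-gas law: n = PV/(RT).
P = 64900 Pa; V = 0.0218 m³; T = 46.8 °C = 319.9 K; R = 8.314 J/(mol·K).
n = 0.5319 mol

0.532 mol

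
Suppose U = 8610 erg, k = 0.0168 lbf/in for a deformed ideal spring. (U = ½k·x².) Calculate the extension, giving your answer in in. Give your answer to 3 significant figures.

Solving U = ½k·x² for x: x = √(2U/k).
U = 8610 erg = 8.610×10^-4 J; k = 0.0168 lbf/in = 2.942 N/m.
x = 0.02419 m
0.02419 m × (1 in / 0.02540 m) = 0.9525 in

0.952 in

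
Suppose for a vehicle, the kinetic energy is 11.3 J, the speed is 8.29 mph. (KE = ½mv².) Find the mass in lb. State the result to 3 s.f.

3.63 lb

Rearranging KE = ½mv² for m: m = 2·KE/v².
KE = 11.3 J; v = 8.29 mph = 3.706 m/s.
m = 1.646 kg
1.646 kg × (1 lb / 0.4536 kg) = 3.628 lb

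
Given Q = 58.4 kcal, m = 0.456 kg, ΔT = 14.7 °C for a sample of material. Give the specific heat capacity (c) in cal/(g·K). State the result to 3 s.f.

Rearranging: c = Q/(m·ΔT).
Q = 58.4 kcal = 2.443×10^5 J; m = 0.456 kg; ΔT = 14.7 °C = 14.70 K.
c = 36452 J/(kg·K)
36452 J/(kg·K) × (1 cal/(g·K) / 4184 J/(kg·K)) = 8.712 cal/(g·K)

8.71 cal/(g·K)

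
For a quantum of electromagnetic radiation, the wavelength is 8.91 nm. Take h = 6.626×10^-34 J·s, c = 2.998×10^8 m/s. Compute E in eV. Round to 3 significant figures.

139 eV

E is given directly by: E = hc/λ.
λ = 8.91 nm = 8.910×10^-9 m; h = 6.626×10^-34 J·s; c = 2.998×10^8 m/s.
E = 2.229×10^-17 J
2.229×10^-17 J × (1 eV / 1.602×10^-19 J) = 139.2 eV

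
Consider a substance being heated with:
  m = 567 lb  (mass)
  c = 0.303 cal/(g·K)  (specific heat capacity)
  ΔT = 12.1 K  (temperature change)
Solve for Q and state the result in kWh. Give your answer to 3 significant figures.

1.10 kWh

Directly: Q = mcΔT.
m = 567 lb = 257.2 kg; c = 0.303 cal/(g·K) = 1268 J/(kg·K); ΔT = 12.1 K.
Q = 3.945×10^6 J
3.945×10^6 J × (1 kWh / 3.600×10^6 J) = 1.096 kWh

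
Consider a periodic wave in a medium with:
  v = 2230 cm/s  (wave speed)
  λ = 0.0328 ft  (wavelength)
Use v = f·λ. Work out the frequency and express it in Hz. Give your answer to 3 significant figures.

Solving v = f·λ for f: f = v/λ.
v = 2230 cm/s = 22.30 m/s; λ = 0.0328 ft = 0.009997 m.
f = 2231 Hz

2230 Hz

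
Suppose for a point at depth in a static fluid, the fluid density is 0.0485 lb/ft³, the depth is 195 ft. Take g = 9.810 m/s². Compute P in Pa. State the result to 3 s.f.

Directly: P = ρgh.
ρ = 0.0485 lb/ft³ = 0.7769 kg/m³; h = 195 ft = 59.44 m; g = 9.810 m/s².
P = 453.0 Pa  (the unit combination reduces to kg/(m·s²) = Pa)

453 Pa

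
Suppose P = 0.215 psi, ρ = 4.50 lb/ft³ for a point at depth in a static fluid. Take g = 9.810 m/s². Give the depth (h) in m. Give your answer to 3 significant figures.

2.10 m

Solving P = ρ·g·h for h: h = P/(ρ·g).
P = 0.215 psi = 1482 Pa; ρ = 4.50 lb/ft³ = 72.08 kg/m³; g = 9.810 m/s².
h = 2.096 m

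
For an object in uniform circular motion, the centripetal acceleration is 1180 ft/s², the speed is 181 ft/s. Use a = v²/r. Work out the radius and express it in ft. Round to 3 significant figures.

Rearranging a = v²/r for r: r = v²/a.
a = 1180 ft/s² = 359.7 m/s²; v = 181 ft/s = 55.17 m/s.
r = 8.462 m
8.462 m × (1 ft / 0.3048 m) = 27.76 ft

27.8 ft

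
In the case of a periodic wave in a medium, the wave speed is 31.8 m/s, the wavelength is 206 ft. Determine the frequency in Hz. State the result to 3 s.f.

Rearranging: f = v/λ.
v = 31.8 m/s; λ = 206 ft = 62.79 m.
f = 0.5065 Hz

0.506 Hz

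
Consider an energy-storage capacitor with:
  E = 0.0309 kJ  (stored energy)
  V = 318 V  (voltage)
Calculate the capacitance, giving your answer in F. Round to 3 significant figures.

6.11×10^-4 F

Rearranging E = ½C·V² for C: C = 2E/V².
E = 0.0309 kJ = 30.90 J; V = 318 V.
C = 6.111×10^-4 F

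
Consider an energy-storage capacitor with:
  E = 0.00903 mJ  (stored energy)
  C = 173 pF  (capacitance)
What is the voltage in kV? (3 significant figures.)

0.323 kV

Rearranging E = ½C·V² for V: V = √(2E/C).
E = 0.00903 mJ = 9.030×10^-6 J; C = 173 pF = 1.730×10^-10 F.
V = 323.1 V  (the unit combination reduces to kg·m²/(A·s³) = V)
323.1 V × (1 kV / 1000 V) = 0.3231 kV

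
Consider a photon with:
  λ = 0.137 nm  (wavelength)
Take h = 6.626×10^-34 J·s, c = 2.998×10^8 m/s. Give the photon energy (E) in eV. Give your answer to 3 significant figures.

Directly: E = hc/λ.
λ = 0.137 nm = 1.370×10^-10 m; h = 6.626×10^-34 J·s; c = 2.998×10^8 m/s.
E = 1.450×10^-15 J  (the unit combination reduces to kg·m²/s² = J)
1.450×10^-15 J × (1 eV / 1.602×10^-19 J) = 9050 eV

9050 eV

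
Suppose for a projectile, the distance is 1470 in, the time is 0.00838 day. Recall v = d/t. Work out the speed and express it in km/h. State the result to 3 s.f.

0.186 km/h

Directly: v = d/t.
d = 1470 in = 37.34 m; t = 0.00838 day = 724.0 s.
v = 0.05157 m/s
0.05157 m/s × (1 km/h / 0.2778 m/s) = 0.1857 km/h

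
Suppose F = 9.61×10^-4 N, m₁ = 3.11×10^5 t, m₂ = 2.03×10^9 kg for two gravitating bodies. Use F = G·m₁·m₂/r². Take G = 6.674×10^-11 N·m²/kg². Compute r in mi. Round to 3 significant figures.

130 mi

Solving F = G·m₁·m₂/r² for r: r = √(G·m₁m₂/F).
F = 9.61×10^-4 N; m₁ = 3.11×10^5 t = 3.110×10^8 kg; m₂ = 2.03×10^9 kg; G = 6.674×10^-11 N·m²/kg².
r = 2.094×10^5 m
2.094×10^5 m × (1 mi / 1609 m) = 130.1 mi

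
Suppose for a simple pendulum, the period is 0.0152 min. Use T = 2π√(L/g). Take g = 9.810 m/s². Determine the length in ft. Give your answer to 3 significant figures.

Rearranging: L = g·(T/2π)².
T = 0.0152 min = 0.9120 s; g = 9.810 m/s².
L = 0.2067 m
0.2067 m × (1 ft / 0.3048 m) = 0.6781 ft

0.678 ft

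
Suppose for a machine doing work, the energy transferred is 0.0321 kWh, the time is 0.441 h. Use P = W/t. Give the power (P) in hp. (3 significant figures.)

P is given directly by: P = W/t.
W = 0.0321 kWh = 1.156×10^5 J; t = 0.441 h = 1588 s.
P = 72.79 W  (the unit combination reduces to kg·m²/s³ = W)
72.79 W × (1 hp / 745.7 W) = 0.09761 hp

0.0976 hp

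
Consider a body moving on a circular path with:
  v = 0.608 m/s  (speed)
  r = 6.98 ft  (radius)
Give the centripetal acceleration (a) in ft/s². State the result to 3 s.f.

Directly: a = v²/r.
v = 0.608 m/s; r = 6.98 ft = 2.128 m.
a = 0.1738 m/s²
0.1738 m/s² × (1 ft/s² / 0.3048 m/s²) = 0.5701 ft/s²

0.570 ft/s²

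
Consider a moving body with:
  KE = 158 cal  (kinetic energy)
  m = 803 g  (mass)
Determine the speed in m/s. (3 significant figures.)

40.6 m/s

Solving KE = ½mv² for v: v = √(2·KE/m).
KE = 158 cal = 661.1 J; m = 803 g = 0.8030 kg.
v = 40.58 m/s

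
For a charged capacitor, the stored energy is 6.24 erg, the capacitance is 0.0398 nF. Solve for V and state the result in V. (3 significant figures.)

Solving E = ½C·V² for V: V = √(2E/C).
E = 6.24 erg = 6.240×10^-7 J; C = 0.0398 nF = 3.980×10^-11 F.
V = 177.1 V

177 V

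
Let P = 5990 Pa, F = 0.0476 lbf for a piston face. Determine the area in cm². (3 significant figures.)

Rearranging: A = F/P.
P = 5990 Pa; F = 0.0476 lbf = 0.2117 N.
A = 3.535×10^-5 m²
3.535×10^-5 m² × (1 cm² / 1.000×10^-4 m²) = 0.3535 cm²

0.353 cm²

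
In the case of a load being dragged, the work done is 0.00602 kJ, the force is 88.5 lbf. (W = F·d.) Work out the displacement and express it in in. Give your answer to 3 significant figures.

Rearranging: d = W/F.
W = 0.00602 kJ = 6.020 J; F = 88.5 lbf = 393.7 N.
d = 0.01529 m
0.01529 m × (1 in / 0.02540 m) = 0.6021 in

0.602 in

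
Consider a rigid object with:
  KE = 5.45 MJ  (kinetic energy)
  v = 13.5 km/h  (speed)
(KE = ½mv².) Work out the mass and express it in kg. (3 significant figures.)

7.75×10^5 kg

Rearranging: m = 2·KE/v².
KE = 5.45 MJ = 5.450×10^6 J; v = 13.5 km/h = 3.750 m/s.
m = 7.751×10^5 kg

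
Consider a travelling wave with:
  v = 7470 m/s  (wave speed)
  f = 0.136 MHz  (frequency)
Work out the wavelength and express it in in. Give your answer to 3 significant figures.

Rearranging: λ = v/f.
v = 7470 m/s; f = 0.136 MHz = 1.360×10^5 Hz.
λ = 0.05493 m
0.05493 m × (1 in / 0.02540 m) = 2.162 in

2.16 in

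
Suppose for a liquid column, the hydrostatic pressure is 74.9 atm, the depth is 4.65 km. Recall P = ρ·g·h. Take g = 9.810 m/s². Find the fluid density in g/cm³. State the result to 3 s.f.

Rearranging: ρ = P/(g·h).
P = 74.9 atm = 7.589×10^6 Pa; h = 4.65 km = 4650 m; g = 9.810 m/s².
ρ = 166.4 kg/m³
166.4 kg/m³ × (1 g/cm³ / 1000 kg/m³) = 0.1664 g/cm³

0.166 g/cm³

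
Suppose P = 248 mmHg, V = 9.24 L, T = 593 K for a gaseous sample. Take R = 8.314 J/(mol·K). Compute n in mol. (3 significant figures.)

From the ideal-gas law: n = PV/(RT).
P = 248 mmHg = 33064 Pa; V = 9.24 L = 0.009240 m³; T = 593 K; R = 8.314 J/(mol·K).
n = 0.06197 mol

0.0620 mol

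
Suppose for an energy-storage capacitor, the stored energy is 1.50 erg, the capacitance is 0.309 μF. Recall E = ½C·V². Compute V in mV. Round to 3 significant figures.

985 mV

Solving E = ½C·V² for V: V = √(2E/C).
E = 1.50 erg = 1.500×10^-7 J; C = 0.309 μF = 3.090×10^-7 F.
V = 0.9853 V
0.9853 V × (1 mV / 0.001000 V) = 985.3 mV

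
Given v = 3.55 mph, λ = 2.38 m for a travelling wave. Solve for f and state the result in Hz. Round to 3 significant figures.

0.667 Hz

Solving v = f·λ for f: f = v/λ.
v = 3.55 mph = 1.587 m/s; λ = 2.38 m.
f = 0.6668 Hz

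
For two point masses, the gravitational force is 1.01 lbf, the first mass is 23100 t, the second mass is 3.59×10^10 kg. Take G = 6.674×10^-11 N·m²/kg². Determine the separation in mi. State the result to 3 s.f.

2.18 mi

Rearranging F = G·m₁·m₂/r² for r: r = √(G·m₁m₂/F).
F = 1.01 lbf = 4.493 N; m₁ = 23100 t = 2.310×10^7 kg; m₂ = 3.59×10^10 kg; G = 6.674×10^-11 N·m²/kg².
r = 3510 m
3510 m × (1 mi / 1609 m) = 2.181 mi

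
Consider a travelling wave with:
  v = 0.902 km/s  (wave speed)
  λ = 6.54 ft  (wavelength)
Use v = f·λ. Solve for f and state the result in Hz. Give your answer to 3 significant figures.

452 Hz

Solving v = f·λ for f: f = v/λ.
v = 0.902 km/s = 902.0 m/s; λ = 6.54 ft = 1.993 m.
f = 452.5 Hz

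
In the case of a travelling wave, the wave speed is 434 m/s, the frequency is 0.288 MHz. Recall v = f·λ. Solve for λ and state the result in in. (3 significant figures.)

Rearranging v = f·λ for λ: λ = v/f.
v = 434 m/s; f = 0.288 MHz = 2.880×10^5 Hz.
λ = 0.001507 m
0.001507 m × (1 in / 0.02540 m) = 0.05933 in

0.0593 in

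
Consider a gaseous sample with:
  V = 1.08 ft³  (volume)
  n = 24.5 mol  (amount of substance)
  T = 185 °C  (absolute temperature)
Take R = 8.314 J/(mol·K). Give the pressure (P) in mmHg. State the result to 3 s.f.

22900 mmHg

From the ideal-gas law: P = nRT/V.
V = 1.08 ft³ = 0.03058 m³; n = 24.5 mol; T = 185 °C = 458.1 K; R = 8.314 J/(mol·K).
P = 3.052×10^6 Pa  (the unit combination reduces to kg/(m·s²) = Pa)
3.052×10^6 Pa × (1 mmHg / 133.3 Pa) = 22888 mmHg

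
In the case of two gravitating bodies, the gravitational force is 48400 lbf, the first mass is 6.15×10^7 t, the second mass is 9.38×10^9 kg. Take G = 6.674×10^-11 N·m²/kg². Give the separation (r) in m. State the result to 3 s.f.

423 m

Rearranging F = G·m₁·m₂/r² for r: r = √(G·m₁m₂/F).
F = 48400 lbf = 2.153×10^5 N; m₁ = 6.15×10^7 t = 6.150×10^10 kg; m₂ = 9.38×10^9 kg; G = 6.674×10^-11 N·m²/kg².
r = 422.9 m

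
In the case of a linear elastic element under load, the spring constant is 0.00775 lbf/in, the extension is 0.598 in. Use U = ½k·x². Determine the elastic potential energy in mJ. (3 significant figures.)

Directly: U = ½kx².
k = 0.00775 lbf/in = 1.357 N/m; x = 0.598 in = 0.01519 m.
U = 1.566×10^-4 J
1.566×10^-4 J × (1 mJ / 0.001000 J) = 0.1566 mJ

0.157 mJ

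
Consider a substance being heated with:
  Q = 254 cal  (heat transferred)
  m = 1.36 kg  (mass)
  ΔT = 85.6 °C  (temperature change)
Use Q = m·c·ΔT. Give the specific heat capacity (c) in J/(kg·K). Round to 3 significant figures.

9.13 J/(kg·K)

Solving Q = m·c·ΔT for c: c = Q/(m·ΔT).
Q = 254 cal = 1063 J; m = 1.36 kg; ΔT = 85.6 °C = 85.60 K.
c = 9.129 J/(kg·K)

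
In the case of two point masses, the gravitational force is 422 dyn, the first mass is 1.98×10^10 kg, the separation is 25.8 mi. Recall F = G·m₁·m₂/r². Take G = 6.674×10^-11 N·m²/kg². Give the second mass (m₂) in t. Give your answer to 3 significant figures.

Rearranging: m₂ = F·r²/(G·m₁).
F = 422 dyn = 0.004220 N; m₁ = 1.98×10^10 kg; r = 25.8 mi = 41521 m; G = 6.674×10^-11 N·m²/kg².
m₂ = 5.506×10^6 kg
5.506×10^6 kg × (1 t / 1000 kg) = 5506 t

5510 t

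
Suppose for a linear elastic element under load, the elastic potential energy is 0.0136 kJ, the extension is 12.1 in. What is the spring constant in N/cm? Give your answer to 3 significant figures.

Solving U = ½k·x² for k: k = 2U/x².
U = 0.0136 kJ = 13.60 J; x = 12.1 in = 0.3073 m.
k = 288.0 N/m
288.0 N/m × (1 N/cm / 100.0 N/m) = 2.880 N/cm

2.88 N/cm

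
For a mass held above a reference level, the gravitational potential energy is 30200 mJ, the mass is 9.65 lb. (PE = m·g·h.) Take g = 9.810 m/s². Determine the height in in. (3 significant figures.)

27.7 in

Solving PE = m·g·h for h: h = PE/(m·g).
PE = 30200 mJ = 30.20 J; m = 9.65 lb = 4.377 kg; g = 9.810 m/s².
h = 0.7033 m
0.7033 m × (1 in / 0.02540 m) = 27.69 in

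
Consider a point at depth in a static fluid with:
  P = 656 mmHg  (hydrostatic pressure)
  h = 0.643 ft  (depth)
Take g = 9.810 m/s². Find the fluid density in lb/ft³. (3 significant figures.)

Solving P = ρ·g·h for ρ: ρ = P/(g·h).
P = 656 mmHg = 87459 Pa; h = 0.643 ft = 0.1960 m; g = 9.810 m/s².
ρ = 45489 kg/m³
45489 kg/m³ × (1 lb/ft³ / 16.02 kg/m³) = 2840 lb/ft³

2840 lb/ft³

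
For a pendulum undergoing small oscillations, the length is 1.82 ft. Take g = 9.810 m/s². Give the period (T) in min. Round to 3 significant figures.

0.0249 min

T is given directly by: T = 2π√(L/g).
L = 1.82 ft = 0.5547 m; g = 9.810 m/s².
T = 1.494 s
1.494 s × (1 min / 60.00 s) = 0.02490 min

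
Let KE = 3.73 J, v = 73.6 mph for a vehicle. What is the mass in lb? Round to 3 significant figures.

0.0152 lb

Rearranging KE = ½mv² for m: m = 2·KE/v².
KE = 3.73 J; v = 73.6 mph = 32.90 m/s.
m = 0.006891 kg
0.006891 kg × (1 lb / 0.4536 kg) = 0.01519 lb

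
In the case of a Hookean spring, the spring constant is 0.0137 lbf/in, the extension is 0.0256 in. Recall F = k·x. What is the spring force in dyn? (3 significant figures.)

From Hooke's law: F = kx.
k = 0.0137 lbf/in = 2.399 N/m; x = 0.0256 in = 6.502×10^-4 m.
F = 0.001560 N
0.001560 N × (1 dyn / 1.000×10^-5 N) = 156.0 dyn

156 dyn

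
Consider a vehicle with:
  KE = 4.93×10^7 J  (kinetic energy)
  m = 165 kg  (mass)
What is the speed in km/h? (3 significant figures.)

2780 km/h

Rearranging: v = √(2·KE/m).
KE = 4.93×10^7 J; m = 165 kg.
v = 773.0 m/s
773.0 m/s × (1 km/h / 0.2778 m/s) = 2783 km/h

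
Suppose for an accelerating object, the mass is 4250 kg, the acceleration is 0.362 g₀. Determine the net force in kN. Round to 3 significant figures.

Directly: F = m·a.
m = 4250 kg; a = 0.362 g₀ = 3.550 m/s².
F = 15088 N
15088 N × (1 kN / 1000 N) = 15.09 kN

15.1 kN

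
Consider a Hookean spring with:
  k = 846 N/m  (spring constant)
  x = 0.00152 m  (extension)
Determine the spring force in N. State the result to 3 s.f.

F is given directly by: F = kx.
k = 846 N/m; x = 0.00152 m.
F = 1.286 N

1.29 N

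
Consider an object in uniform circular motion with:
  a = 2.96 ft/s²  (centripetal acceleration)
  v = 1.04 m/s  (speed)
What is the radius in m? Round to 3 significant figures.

Rearranging: r = v²/a.
a = 2.96 ft/s² = 0.9022 m/s²; v = 1.04 m/s.
r = 1.199 m

1.20 m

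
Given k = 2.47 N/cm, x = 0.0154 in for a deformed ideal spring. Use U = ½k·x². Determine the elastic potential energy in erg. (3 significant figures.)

189 erg

U is given directly by: U = ½kx².
k = 2.47 N/cm = 247.0 N/m; x = 0.0154 in = 3.912×10^-4 m.
U = 1.890×10^-5 J
1.890×10^-5 J × (1 erg / 1.000×10^-7 J) = 189.0 erg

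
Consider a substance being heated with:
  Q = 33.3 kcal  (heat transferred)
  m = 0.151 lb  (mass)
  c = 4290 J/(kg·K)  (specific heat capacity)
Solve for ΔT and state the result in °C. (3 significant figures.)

Rearranging: ΔT = Q/(m·c).
Q = 33.3 kcal = 1.393×10^5 J; m = 0.151 lb = 0.06849 kg; c = 4290 J/(kg·K).
ΔT = 474.2 K
Since 1 °C = 1 K, 474.2 °C.

474 °C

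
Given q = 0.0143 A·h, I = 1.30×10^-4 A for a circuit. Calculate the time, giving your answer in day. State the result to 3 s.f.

4.58 day

Solving q = I·t for t: t = q/I.
q = 0.0143 A·h = 51.48 C; I = 1.30×10^-4 A.
t = 3.960×10^5 s
3.960×10^5 s × (1 day / 86400 s) = 4.583 day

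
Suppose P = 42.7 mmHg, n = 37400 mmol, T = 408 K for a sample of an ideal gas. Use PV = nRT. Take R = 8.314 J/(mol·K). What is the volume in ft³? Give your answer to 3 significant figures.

787 ft³

From the ideal-gas law: V = nRT/P.
P = 42.7 mmHg = 5693 Pa; n = 37400 mmol = 37.40 mol; T = 408 K; R = 8.314 J/(mol·K).
V = 22.28 m³
22.28 m³ × (1 ft³ / 0.02832 m³) = 787.0 ft³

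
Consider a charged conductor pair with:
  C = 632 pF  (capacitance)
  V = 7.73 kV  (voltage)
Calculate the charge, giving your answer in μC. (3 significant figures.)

Solving C = Q/V for Q: Q = CV.
C = 632 pF = 6.320×10^-10 F; V = 7.73 kV = 7730 V.
Q = 4.885×10^-6 C  (the unit combination reduces to A·s = C)
4.885×10^-6 C × (1 μC / 1.000×10^-6 C) = 4.885 μC

4.89 μC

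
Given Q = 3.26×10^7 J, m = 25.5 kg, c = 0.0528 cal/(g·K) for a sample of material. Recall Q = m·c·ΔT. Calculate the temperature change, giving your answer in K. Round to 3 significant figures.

Rearranging: ΔT = Q/(m·c).
Q = 3.26×10^7 J; m = 25.5 kg; c = 0.0528 cal/(g·K) = 220.9 J/(kg·K).
ΔT = 5787 K

5790 K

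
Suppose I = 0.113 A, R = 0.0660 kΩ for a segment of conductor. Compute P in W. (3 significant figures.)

0.843 W

P is given directly by: P = I²R.
I = 0.113 A; R = 0.0660 kΩ = 66.00 Ω.
P = 0.8428 W  (the unit combination reduces to kg·m²/s³ = W)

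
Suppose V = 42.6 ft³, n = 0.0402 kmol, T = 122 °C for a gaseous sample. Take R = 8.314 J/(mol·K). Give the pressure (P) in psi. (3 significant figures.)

15.9 psi

Directly: P = nRT/V.
V = 42.6 ft³ = 1.206 m³; n = 0.0402 kmol = 40.20 mol; T = 122 °C = 395.1 K; R = 8.314 J/(mol·K).
P = 1.095×10^5 Pa  (the unit combination reduces to kg/(m·s²) = Pa)
1.095×10^5 Pa × (1 psi / 6895 Pa) = 15.88 psi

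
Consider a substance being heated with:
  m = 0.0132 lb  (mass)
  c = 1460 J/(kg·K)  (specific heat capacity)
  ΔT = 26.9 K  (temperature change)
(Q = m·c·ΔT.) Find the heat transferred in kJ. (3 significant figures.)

Q is given directly by: Q = mcΔT.
m = 0.0132 lb = 0.005987 kg; c = 1460 J/(kg·K); ΔT = 26.9 K.
Q = 235.1 J
235.1 J × (1 kJ / 1000 J) = 0.2351 kJ

0.235 kJ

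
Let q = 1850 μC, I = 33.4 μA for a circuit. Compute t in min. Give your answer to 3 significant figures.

Solving q = I·t for t: t = q/I.
q = 1850 μC = 0.001850 C; I = 33.4 μA = 3.340×10^-5 A.
t = 55.39 s
55.39 s × (1 min / 60.00 s) = 0.9232 min

0.923 min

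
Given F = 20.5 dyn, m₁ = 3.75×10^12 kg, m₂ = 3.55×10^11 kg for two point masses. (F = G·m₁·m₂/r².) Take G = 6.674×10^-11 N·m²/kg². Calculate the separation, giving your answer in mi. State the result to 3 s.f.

From Newton's law of gravitation: r = √(G·m₁m₂/F).
F = 20.5 dyn = 2.050×10^-4 N; m₁ = 3.75×10^12 kg; m₂ = 3.55×10^11 kg; G = 6.674×10^-11 N·m²/kg².
r = 6.583×10^8 m
6.583×10^8 m × (1 mi / 1609 m) = 4.091×10^5 mi

4.09×10^5 mi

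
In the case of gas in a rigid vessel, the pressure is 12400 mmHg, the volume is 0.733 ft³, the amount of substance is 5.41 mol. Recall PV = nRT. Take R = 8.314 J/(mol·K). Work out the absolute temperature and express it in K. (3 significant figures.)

From the ideal-gas law: T = PV/(nR).
P = 12400 mmHg = 1.653×10^6 Pa; V = 0.733 ft³ = 0.02076 m³; n = 5.41 mol; R = 8.314 J/(mol·K).
T = 762.9 K

763 K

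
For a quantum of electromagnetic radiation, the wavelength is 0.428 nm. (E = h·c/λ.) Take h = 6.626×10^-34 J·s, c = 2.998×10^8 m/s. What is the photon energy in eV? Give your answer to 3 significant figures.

Directly: E = hc/λ.
λ = 0.428 nm = 4.280×10^-10 m; h = 6.626×10^-34 J·s; c = 2.998×10^8 m/s.
E = 4.641×10^-16 J
4.641×10^-16 J × (1 eV / 1.602×10^-19 J) = 2897 eV

2900 eV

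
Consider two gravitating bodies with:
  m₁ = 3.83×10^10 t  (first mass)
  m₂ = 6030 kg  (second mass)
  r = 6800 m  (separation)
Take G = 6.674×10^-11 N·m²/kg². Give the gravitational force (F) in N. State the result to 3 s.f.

0.333 N

Directly: F = Gm₁m₂/r².
m₁ = 3.83×10^10 t = 3.830×10^13 kg; m₂ = 6030 kg; r = 6800 m; G = 6.674×10^-11 N·m²/kg².
F = 0.3333 N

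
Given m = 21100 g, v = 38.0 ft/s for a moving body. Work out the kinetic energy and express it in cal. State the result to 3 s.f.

338 cal

KE is given directly by: KE = ½mv².
m = 21100 g = 21.10 kg; v = 38.0 ft/s = 11.58 m/s.
KE = 1415 J  (the unit combination reduces to kg·m²/s² = J)
1415 J × (1 cal / 4.184 J) = 338.3 cal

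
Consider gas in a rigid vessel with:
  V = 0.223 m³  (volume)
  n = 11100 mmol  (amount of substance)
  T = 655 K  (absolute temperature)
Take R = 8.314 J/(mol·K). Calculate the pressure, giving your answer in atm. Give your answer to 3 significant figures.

2.68 atm

Directly: P = nRT/V.
V = 0.223 m³; n = 11100 mmol = 11.10 mol; T = 655 K; R = 8.314 J/(mol·K).
P = 2.711×10^5 Pa  (the unit combination reduces to kg/(m·s²) = Pa)
2.711×10^5 Pa × (1 atm / 1.013×10^5 Pa) = 2.675 atm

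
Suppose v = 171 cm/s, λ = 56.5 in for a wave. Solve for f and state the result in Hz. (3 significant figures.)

Rearranging: f = v/λ.
v = 171 cm/s = 1.710 m/s; λ = 56.5 in = 1.435 m.
f = 1.192 Hz

1.19 Hz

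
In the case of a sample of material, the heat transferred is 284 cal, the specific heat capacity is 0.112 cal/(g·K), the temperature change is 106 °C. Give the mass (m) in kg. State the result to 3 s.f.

0.0239 kg

Rearranging: m = Q/(c·ΔT).
Q = 284 cal = 1188 J; c = 0.112 cal/(g·K) = 468.6 J/(kg·K); ΔT = 106 °C = 106.0 K.
m = 0.02392 kg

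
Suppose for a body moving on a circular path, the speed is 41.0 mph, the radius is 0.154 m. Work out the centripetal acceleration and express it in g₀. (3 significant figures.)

222 g₀

a is given directly by: a = v²/r.
v = 41.0 mph = 18.33 m/s; r = 0.154 m.
a = 2181 m/s²
2181 m/s² × (1 g₀ / 9.807 m/s²) = 222.4 g₀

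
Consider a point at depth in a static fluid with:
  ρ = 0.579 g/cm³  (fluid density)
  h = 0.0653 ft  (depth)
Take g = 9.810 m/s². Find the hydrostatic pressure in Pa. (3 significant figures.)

113 Pa

P is given directly by: P = ρgh.
ρ = 0.579 g/cm³ = 579.0 kg/m³; h = 0.0653 ft = 0.01990 m; g = 9.810 m/s².
P = 113.1 Pa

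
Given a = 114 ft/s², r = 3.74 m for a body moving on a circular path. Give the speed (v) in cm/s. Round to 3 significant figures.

Solving a = v²/r for v: v = √(a·r).
a = 114 ft/s² = 34.75 m/s²; r = 3.74 m.
v = 11.40 m/s
11.40 m/s × (1 cm/s / 0.01000 m/s) = 1140 cm/s

1140 cm/s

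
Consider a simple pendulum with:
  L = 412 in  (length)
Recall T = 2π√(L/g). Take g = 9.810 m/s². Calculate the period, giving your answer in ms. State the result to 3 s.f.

6490 ms

Directly: T = 2π√(L/g).
L = 412 in = 10.46 m; g = 9.810 m/s².
T = 6.489 s
6.489 s × (1 ms / 0.001000 s) = 6489 ms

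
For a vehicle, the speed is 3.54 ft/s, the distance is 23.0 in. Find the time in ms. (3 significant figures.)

541 ms

Rearranging v = d/t for t: t = d/v.
v = 3.54 ft/s = 1.079 m/s; d = 23.0 in = 0.5842 m.
t = 0.5414 s
0.5414 s × (1 ms / 0.001000 s) = 541.4 ms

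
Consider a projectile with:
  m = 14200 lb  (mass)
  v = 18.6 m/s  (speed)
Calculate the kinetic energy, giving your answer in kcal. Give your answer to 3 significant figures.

266 kcal

KE is given directly by: KE = ½mv².
m = 14200 lb = 6441 kg; v = 18.6 m/s.
KE = 1.114×10^6 J  (the unit combination reduces to kg·m²/s² = J)
1.114×10^6 J × (1 kcal / 4184 J) = 266.3 kcal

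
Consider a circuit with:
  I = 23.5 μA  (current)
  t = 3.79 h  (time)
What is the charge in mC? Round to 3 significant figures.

q is given directly by: q = It.
I = 23.5 μA = 2.350×10^-5 A; t = 3.79 h = 13644 s.
q = 0.3206 C
0.3206 C × (1 mC / 0.001000 C) = 320.6 mC

321 mC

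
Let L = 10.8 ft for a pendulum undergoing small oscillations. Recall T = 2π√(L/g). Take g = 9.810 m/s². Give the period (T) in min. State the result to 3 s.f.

T is given directly by: T = 2π√(L/g).
L = 10.8 ft = 3.292 m; g = 9.810 m/s².
T = 3.640 s
3.640 s × (1 min / 60.00 s) = 0.06066 min

0.0607 min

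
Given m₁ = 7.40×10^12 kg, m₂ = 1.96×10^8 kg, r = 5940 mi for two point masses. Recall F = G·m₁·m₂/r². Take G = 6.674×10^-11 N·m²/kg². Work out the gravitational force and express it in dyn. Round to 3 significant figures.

106 dyn

Directly: F = Gm₁m₂/r².
m₁ = 7.40×10^12 kg; m₂ = 1.96×10^8 kg; r = 5940 mi = 9.560×10^6 m; G = 6.674×10^-11 N·m²/kg².
F = 0.001059 N
0.001059 N × (1 dyn / 1.000×10^-5 N) = 105.9 dyn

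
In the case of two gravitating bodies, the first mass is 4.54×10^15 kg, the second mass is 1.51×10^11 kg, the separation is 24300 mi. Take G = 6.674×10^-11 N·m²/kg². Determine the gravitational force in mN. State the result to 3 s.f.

29900 mN

F is given directly by: F = Gm₁m₂/r².
m₁ = 4.54×10^15 kg; m₂ = 1.51×10^11 kg; r = 24300 mi = 3.911×10^7 m; G = 6.674×10^-11 N·m²/kg².
F = 29.92 N
29.92 N × (1 mN / 0.001000 N) = 29916 mN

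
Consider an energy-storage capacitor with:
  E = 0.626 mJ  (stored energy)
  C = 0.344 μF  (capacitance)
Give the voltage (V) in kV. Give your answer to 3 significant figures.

Rearranging E = ½C·V² for V: V = √(2E/C).
E = 0.626 mJ = 6.260×10^-4 J; C = 0.344 μF = 3.440×10^-7 F.
V = 60.33 V
60.33 V × (1 kV / 1000 V) = 0.06033 kV

0.0603 kV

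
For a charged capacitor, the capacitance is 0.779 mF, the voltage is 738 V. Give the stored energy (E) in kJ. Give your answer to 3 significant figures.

0.212 kJ

E is given directly by: E = ½CV².
C = 0.779 mF = 7.790×10^-4 F; V = 738 V.
E = 212.1 J  (the unit combination reduces to kg·m²/s² = J)
212.1 J × (1 kJ / 1000 J) = 0.2121 kJ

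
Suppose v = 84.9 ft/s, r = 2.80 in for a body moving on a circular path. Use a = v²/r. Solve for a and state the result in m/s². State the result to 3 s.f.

Directly: a = v²/r.
v = 84.9 ft/s = 25.88 m/s; r = 2.80 in = 0.07112 m.
a = 9416 m/s²

9420 m/s²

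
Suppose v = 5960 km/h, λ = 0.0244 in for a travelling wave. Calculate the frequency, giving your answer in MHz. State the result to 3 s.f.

Solving v = f·λ for f: f = v/λ.
v = 5960 km/h = 1656 m/s; λ = 0.0244 in = 6.198×10^-4 m.
f = 2.671×10^6 Hz
2.671×10^6 Hz × (1 MHz / 1.000×10^6 Hz) = 2.671 MHz

2.67 MHz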